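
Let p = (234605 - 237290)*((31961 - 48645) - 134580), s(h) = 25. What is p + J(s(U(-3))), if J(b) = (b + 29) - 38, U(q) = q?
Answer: 406143856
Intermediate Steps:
p = 406143840 (p = -2685*(-16684 - 134580) = -2685*(-151264) = 406143840)
J(b) = -9 + b (J(b) = (29 + b) - 38 = -9 + b)
p + J(s(U(-3))) = 406143840 + (-9 + 25) = 406143840 + 16 = 406143856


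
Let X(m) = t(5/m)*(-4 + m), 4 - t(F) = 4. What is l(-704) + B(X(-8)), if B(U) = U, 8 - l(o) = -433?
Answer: 441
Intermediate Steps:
t(F) = 0 (t(F) = 4 - 1*4 = 4 - 4 = 0)
X(m) = 0 (X(m) = 0*(-4 + m) = 0)
l(o) = 441 (l(o) = 8 - 1*(-433) = 8 + 433 = 441)
l(-704) + B(X(-8)) = 441 + 0 = 441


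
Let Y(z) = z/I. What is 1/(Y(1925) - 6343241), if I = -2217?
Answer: -2217/14062967222 ≈ -1.5765e-7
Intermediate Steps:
Y(z) = -z/2217 (Y(z) = z/(-2217) = z*(-1/2217) = -z/2217)
1/(Y(1925) - 6343241) = 1/(-1/2217*1925 - 6343241) = 1/(-1925/2217 - 6343241) = 1/(-14062967222/2217) = -2217/14062967222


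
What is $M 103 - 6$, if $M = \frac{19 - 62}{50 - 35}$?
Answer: $- \frac{4519}{15} \approx -301.27$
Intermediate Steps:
$M = - \frac{43}{15} \approx -2.8667$
$M 103 - 6 = \left(- \frac{43}{15}\right) 103 - 6 = - \frac{4429}{15} - 6 = - \frac{4519}{15}$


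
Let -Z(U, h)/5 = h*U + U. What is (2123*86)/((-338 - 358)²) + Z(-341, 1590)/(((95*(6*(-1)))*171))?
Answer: -7201431149/262311264 ≈ -27.454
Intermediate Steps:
Z(U, h) = -5*U - 5*U*h (Z(U, h) = -5*(h*U + U) = -5*(U*h + U) = -5*(U + U*h) = -5*U - 5*U*h)
(2123*86)/((-338 - 358)²) + Z(-341, 1590)/(((95*(6*(-1)))*171)) = (2123*86)/((-338 - 358)²) + (-5*(-341)*(1 + 1590))/(((95*(6*(-1)))*171)) = 182578/((-696)²) + (-5*(-341)*1591)/(((95*(-6))*171)) = 182578/484416 + 2712655/((-570*171)) = 182578*(1/484416) + 2712655/(-97470) = 91289/242208 + 2712655*(-1/97470) = 91289/242208 - 542531/19494 = -7201431149/262311264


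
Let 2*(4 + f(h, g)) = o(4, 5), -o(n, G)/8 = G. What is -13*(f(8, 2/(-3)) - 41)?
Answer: 845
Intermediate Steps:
o(n, G) = -8*G
f(h, g) = -24 (f(h, g) = -4 + (-8*5)/2 = -4 + (½)*(-40) = -4 - 20 = -24)
-13*(f(8, 2/(-3)) - 41) = -13*(-24 - 41) = -13*(-65) = 845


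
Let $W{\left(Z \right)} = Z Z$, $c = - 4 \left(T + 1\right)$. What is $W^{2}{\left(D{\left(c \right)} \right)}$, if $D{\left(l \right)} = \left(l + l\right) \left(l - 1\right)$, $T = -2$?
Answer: $331776$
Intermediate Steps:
$c = 4$ ($c = - 4 \left(-2 + 1\right) = \left(-4\right) \left(-1\right) = 4$)
$D{\left(l \right)} = 2 l \left(-1 + l\right)$
$W{\left(Z \right)} = Z^{2}$
$W^{2}{\left(D{\left(c \right)} \right)} = \left(\left(2 \cdot 4 \left(-1 + 4\right)\right)^{2}\right)^{2} = \left(\left(2 \cdot 4 \cdot 3\right)^{2}\right)^{2} = \left(24^{2}\right)^{2} = 576^{2} = 331776$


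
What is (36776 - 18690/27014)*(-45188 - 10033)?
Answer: -27429600808227/13507 ≈ -2.0308e+9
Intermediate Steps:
(36776 - 18690/27014)*(-45188 - 10033) = (36776 - 18690*1/27014)*(-55221) = (36776 - 9345/13507)*(-55221) = (496724087/13507)*(-55221) = -27429600808227/13507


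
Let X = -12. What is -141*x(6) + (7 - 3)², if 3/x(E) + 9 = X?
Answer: 253/7 ≈ 36.143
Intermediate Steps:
x(E) = -⅐ (x(E) = 3/(-9 - 12) = 3/(-21) = 3*(-1/21) = -⅐)
-141*x(6) + (7 - 3)² = -141*(-⅐) + (7 - 3)² = 141/7 + 4² = 141/7 + 16 = 253/7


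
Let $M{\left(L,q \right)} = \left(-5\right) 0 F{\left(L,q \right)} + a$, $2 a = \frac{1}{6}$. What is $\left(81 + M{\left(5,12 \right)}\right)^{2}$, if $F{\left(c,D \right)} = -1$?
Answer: $\frac{946729}{144} \approx 6574.5$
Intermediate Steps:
$a = \frac{1}{12}$ ($a = \frac{1}{2 \cdot 6} = \frac{1}{2} \cdot \frac{1}{6} = \frac{1}{12} \approx 0.083333$)
$M{\left(L,q \right)} = \frac{1}{12}$ ($M{\left(L,q \right)} = \left(-5\right) 0 \left(-1\right) + \frac{1}{12} = 0 \left(-1\right) + \frac{1}{12} = 0 + \frac{1}{12} = \frac{1}{12}$)
$\left(81 + M{\left(5,12 \right)}\right)^{2} = \left(81 + \frac{1}{12}\right)^{2} = \left(\frac{973}{12}\right)^{2} = \frac{946729}{144}$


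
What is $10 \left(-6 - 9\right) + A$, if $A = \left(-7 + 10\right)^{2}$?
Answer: $-141$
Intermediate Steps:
$A = 9$ ($A = 3^{2} = 9$)
$10 \left(-6 - 9\right) + A = 10 \left(-6 - 9\right) + 9 = 10 \left(-15\right) + 9 = -150 + 9 = -141$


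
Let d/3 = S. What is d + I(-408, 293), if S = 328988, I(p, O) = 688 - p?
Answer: 988060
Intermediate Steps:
d = 986964 (d = 3*328988 = 986964)
d + I(-408, 293) = 986964 + (688 - 1*(-408)) = 986964 + (688 + 408) = 986964 + 1096 = 988060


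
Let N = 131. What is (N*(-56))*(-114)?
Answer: 836304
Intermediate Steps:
(N*(-56))*(-114) = (131*(-56))*(-114) = -7336*(-114) = 836304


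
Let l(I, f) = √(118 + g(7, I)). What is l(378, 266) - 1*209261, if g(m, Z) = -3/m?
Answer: -209261 + √5761/7 ≈ -2.0925e+5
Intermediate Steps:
l(I, f) = √5761/7 (l(I, f) = √(118 - 3/7) = √(823/7) = √5761/7)
l(378, 266) - 1*209261 = √5761/7 - 1*209261 = √5761/7 - 209261 = -209261 + √5761/7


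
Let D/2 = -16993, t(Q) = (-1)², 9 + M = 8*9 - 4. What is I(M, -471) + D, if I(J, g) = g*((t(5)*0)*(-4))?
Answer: -33986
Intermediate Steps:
M = 59 (M = -9 + (8*9 - 4) = -9 + (72 - 4) = -9 + 68 = 59)
t(Q) = 1
D = -33986 (D = 2*(-16993) = -33986)
I(J, g) = 0 (I(J, g) = g*((1*0)*(-4)) = g*(0*(-4)) = g*0 = 0)
I(M, -471) + D = 0 - 33986 = -33986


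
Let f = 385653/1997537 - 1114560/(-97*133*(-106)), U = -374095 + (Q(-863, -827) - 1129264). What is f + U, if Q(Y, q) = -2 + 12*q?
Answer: -2066878668196379536/1365821916361 ≈ -1.5133e+6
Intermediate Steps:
U = -1513285 (U = -374095 + ((-2 + 12*(-827)) - 1129264) = -374095 + ((-2 - 9924) - 1129264) = -374095 + (-9926 - 1129264) = -374095 - 1139190 = -1513285)
f = -849496023651/1365821916361 (f = 385653*(1/1997537) - 1114560/((-12901*(-106))) = 385653/1997537 - 1114560/1367506 = 385653/1997537 - 1114560*1/1367506 = 385653/1997537 - 557280/683753 = -849496023651/1365821916361 ≈ -0.62197)
f + U = -849496023651/1365821916361 - 1513285 = -2066878668196379536/1365821916361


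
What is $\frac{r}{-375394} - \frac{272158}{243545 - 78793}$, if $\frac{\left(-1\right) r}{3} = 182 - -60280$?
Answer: $- \frac{18070693495}{15461728072} \approx -1.1687$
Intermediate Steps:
$r = -181386$ ($r = - 3 \left(182 - -60280\right) = - 3 \left(182 + 60280\right) = \left(-3\right) 60462 = -181386$)
$\frac{r}{-375394} - \frac{272158}{243545 - 78793} = - \frac{181386}{-375394} - \frac{272158}{243545 - 78793} = \left(-181386\right) \left(- \frac{1}{375394}\right) - \frac{272158}{243545 - 78793} = \frac{90693}{187697} - \frac{272158}{164752} = \frac{90693}{187697} - \frac{136079}{82376} = - \frac{18070693495}{15461728072}$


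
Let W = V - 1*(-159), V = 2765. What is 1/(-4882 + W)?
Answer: -1/1958 ≈ -0.00051073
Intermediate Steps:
W = 2924 (W = 2765 - 1*(-159) = 2765 + 159 = 2924)
1/(-4882 + W) = 1/(-4882 + 2924) = 1/(-1958) = -1/1958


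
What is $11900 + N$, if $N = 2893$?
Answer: $14793$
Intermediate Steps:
$11900 + N = 11900 + 2893 = 14793$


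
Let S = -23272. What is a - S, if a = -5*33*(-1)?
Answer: 23437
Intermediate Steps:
a = 165 (a = -165*(-1) = 165)
a - S = 165 - 1*(-23272) = 165 + 23272 = 23437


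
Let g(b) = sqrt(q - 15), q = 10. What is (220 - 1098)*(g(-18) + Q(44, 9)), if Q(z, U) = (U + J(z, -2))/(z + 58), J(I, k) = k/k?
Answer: -4390/51 - 878*I*sqrt(5) ≈ -86.078 - 1963.3*I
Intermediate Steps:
J(I, k) = 1
g(b) = I*sqrt(5) (g(b) = sqrt(10 - 15) = sqrt(-5) = I*sqrt(5))
Q(z, U) = (1 + U)/(58 + z) (Q(z, U) = (U + 1)/(z + 58) = (1 + U)/(58 + z))
(220 - 1098)*(g(-18) + Q(44, 9)) = (220 - 1098)*(I*sqrt(5) + (1 + 9)/(58 + 44)) = -878*(I*sqrt(5) + 10/102) = -878*(I*sqrt(5) + (1/102)*10) = -878*(I*sqrt(5) + 5/51) = -878*(5/51 + I*sqrt(5)) = -4390/51 - 878*I*sqrt(5)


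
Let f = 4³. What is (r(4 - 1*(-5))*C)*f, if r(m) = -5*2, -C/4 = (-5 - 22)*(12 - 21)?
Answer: 622080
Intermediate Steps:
f = 64
C = -972 (C = -4*(-5 - 22)*(12 - 21) = -(-108)*(-9) = -4*243 = -972)
r(m) = -10
(r(4 - 1*(-5))*C)*f = -10*(-972)*64 = 9720*64 = 622080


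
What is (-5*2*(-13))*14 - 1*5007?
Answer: -3187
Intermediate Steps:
(-5*2*(-13))*14 - 1*5007 = -10*(-13)*14 - 5007 = 130*14 - 5007 = 1820 - 5007 = -3187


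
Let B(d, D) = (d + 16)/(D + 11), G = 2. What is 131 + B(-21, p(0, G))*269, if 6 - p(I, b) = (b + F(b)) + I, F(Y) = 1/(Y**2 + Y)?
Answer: 3589/89 ≈ 40.326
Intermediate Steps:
F(Y) = 1/(Y + Y**2)
p(I, b) = 6 - I - b - 1/(b*(1 + b)) (p(I, b) = 6 - ((b + 1/(b*(1 + b))) + I) = 6 - (I + b + 1/(b*(1 + b))) = 6 + (-I - b - 1/(b*(1 + b))) = 6 - I - b - 1/(b*(1 + b)))
B(d, D) = (16 + d)/(11 + D)
131 + B(-21, p(0, G))*269 = 131 + ((16 - 21)/(11 + (-1 + 2*(1 + 2)*(6 - 1*0 - 1*2))/(2*(1 + 2))))*269 = 131 + (-5/(11 + (1/2)*(-1 + 2*3*(6 + 0 - 2))/3))*269 = 131 + (-5/(11 + (1/2)*(1/3)*(-1 + 2*3*4)))*269 = 131 + (-5/(11 + (1/2)*(1/3)*(-1 + 24)))*269 = 131 + (-5/(11 + (1/2)*(1/3)*23))*269 = 131 + (-5/(11 + 23/6))*269 = 131 + (-5/(89/6))*269 = 131 + ((6/89)*(-5))*269 = 131 - 30/89*269 = 131 - 8070/89 = 3589/89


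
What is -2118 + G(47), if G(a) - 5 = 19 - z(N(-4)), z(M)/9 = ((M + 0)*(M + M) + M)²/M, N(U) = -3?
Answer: -1419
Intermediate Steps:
z(M) = 9*(M + 2*M²)²/M (z(M) = 9*(((M + 0)*(M + M) + M)²/M) = 9*((M*(2*M) + M)²/M) = 9*((2*M² + M)²/M) = 9*((M + 2*M²)²/M) = 9*(M + 2*M²)²/M)
G(a) = 699 (G(a) = 5 + (19 - 9*(-3)*(1 + 2*(-3))²) = 5 + (19 - 9*(-3)*(1 - 6)²) = 5 + (19 - 9*(-3)*(-5)²) = 5 + (19 - 9*(-3)*25) = 5 + (19 - 1*(-675)) = 5 + (19 + 675) = 5 + 694 = 699)
-2118 + G(47) = -2118 + 699 = -1419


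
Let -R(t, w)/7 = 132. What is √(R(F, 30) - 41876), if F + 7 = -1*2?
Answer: 20*I*√107 ≈ 206.88*I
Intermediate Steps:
F = -9 (F = -7 - 1*2 = -7 - 2 = -9)
R(t, w) = -924 (R(t, w) = -7*132 = -924)
√(R(F, 30) - 41876) = √(-924 - 41876) = √(-42800) = 20*I*√107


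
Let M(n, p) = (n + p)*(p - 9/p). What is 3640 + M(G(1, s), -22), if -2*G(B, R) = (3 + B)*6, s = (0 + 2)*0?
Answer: 48115/11 ≈ 4374.1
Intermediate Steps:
s = 0 (s = 2*0 = 0)
G(B, R) = -9 - 3*B (G(B, R) = -(3 + B)*6/2 = -(18 + 6*B)/2 = -9 - 3*B)
3640 + M(G(1, s), -22) = 3640 + (-9 + (-22)² + (-9 - 3*1)*(-22) - 9*(-9 - 3*1)/(-22)) = 3640 + (-9 + 484 + (-9 - 3)*(-22) - 9*(-9 - 3)*(-1/22)) = 3640 + (-9 + 484 - 12*(-22) - 9*(-12)*(-1/22)) = 3640 + (-9 + 484 + 264 - 54/11) = 3640 + 8075/11 = 48115/11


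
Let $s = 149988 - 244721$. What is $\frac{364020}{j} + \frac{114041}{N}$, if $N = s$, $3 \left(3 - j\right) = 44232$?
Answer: $- \frac{36165785041}{1396459153} \approx -25.898$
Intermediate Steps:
$j = -14741$ ($j = 3 - 14744 = -14741$)
$s = -94733$ ($s = 149988 - 244721 = -94733$)
$N = -94733$
$\frac{364020}{j} + \frac{114041}{N} = \frac{364020}{-14741} + \frac{114041}{-94733} = 364020 \left(- \frac{1}{14741}\right) + 114041 \left(- \frac{1}{94733}\right) = - \frac{364020}{14741} - \frac{114041}{94733} = - \frac{36165785041}{1396459153}$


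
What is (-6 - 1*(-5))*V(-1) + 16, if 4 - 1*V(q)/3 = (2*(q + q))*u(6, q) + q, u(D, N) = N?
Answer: 13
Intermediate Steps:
V(q) = 12 - 12*q² - 3*q (V(q) = 12 - 3*((2*(q + q))*q + q) = 12 - 3*((2*(2*q))*q + q) = 12 - 3*((4*q)*q + q) = 12 - 3*(4*q² + q) = 12 - 3*(q + 4*q²) = 12 + (-12*q² - 3*q) = 12 - 12*q² - 3*q)
(-6 - 1*(-5))*V(-1) + 16 = (-6 - 1*(-5))*(12 - 12*(-1)² - 3*(-1)) + 16 = (-6 + 5)*(12 - 12*1 + 3) + 16 = -(12 - 12 + 3) + 16 = -1*3 + 16 = -3 + 16 = 13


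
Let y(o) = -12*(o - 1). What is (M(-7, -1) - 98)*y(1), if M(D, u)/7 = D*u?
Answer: 0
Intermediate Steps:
M(D, u) = 7*D*u (M(D, u) = 7*(D*u) = 7*D*u)
y(o) = 12 - 12*o (y(o) = -12*(-1 + o) = 12 - 12*o)
(M(-7, -1) - 98)*y(1) = (7*(-7)*(-1) - 98)*(12 - 12*1) = (49 - 98)*(12 - 12) = -49*0 = 0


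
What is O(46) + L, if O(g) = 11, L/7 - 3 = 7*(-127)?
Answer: -6191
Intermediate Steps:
L = -6202 (L = 21 + 7*(7*(-127)) = 21 + 7*(-889) = 21 - 6223 = -6202)
O(46) + L = 11 - 6202 = -6191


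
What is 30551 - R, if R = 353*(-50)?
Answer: 48201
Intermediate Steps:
R = -17650
30551 - R = 30551 - 1*(-17650) = 30551 + 17650 = 48201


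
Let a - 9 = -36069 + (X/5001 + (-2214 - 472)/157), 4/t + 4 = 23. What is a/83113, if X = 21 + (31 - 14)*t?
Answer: -538197614695/1239878321079 ≈ -0.43407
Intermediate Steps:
t = 4/19 (t = 4/(-4 + 23) = 4/19 ≈ 0.21053)
X = 467/19 (X = 21 + (31 - 14)*(4/19) = 21 + 17*(4/19) = 21 + 68/19 = 467/19 ≈ 24.579)
a = -538197614695/14917983 (a = 9 + (-36069 + ((467/19)/5001 + (-2214 - 472)/157)) = 9 + (-36069 + ((467/19)*(1/5001) - 2686*1/157)) = 9 + (-36069 + (467/95019 - 2686/157)) = 9 + (-36069 - 255147715/14917983) = 9 - 538331876542/14917983 = -538197614695/14917983 ≈ -36077.)
a/83113 = -538197614695/14917983/83113 = -538197614695/14917983*1/83113 = -538197614695/1239878321079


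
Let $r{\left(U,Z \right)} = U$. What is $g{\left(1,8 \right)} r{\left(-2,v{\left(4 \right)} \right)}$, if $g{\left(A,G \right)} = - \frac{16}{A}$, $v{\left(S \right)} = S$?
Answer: $32$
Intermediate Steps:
$g{\left(1,8 \right)} r{\left(-2,v{\left(4 \right)} \right)} = - \frac{16}{1} \left(-2\right) = \left(-16\right) 1 \left(-2\right) = \left(-16\right) \left(-2\right) = 32$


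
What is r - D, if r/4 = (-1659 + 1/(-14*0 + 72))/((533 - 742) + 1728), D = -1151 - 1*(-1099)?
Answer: 1302337/27342 ≈ 47.631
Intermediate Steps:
D = -52 (D = -1151 + 1099 = -52)
r = -119447/27342 (r = 4*((-1659 + 1/(-14*0 + 72))/((533 - 742) + 1728)) = 4*((-1659 + 1/(0 + 72))/(-209 + 1728)) = 4*((-1659 + 1/72)/1519) = 4*((-1659 + 1/72)*(1/1519)) = 4*(-119447/72*1/1519) = 4*(-119447/109368) = -119447/27342 ≈ -4.3686)
r - D = -119447/27342 - 1*(-52) = -119447/27342 + 52 = 1302337/27342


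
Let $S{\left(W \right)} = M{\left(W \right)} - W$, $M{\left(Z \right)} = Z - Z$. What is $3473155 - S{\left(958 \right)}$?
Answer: $3474113$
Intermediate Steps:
$M{\left(Z \right)} = 0$
$S{\left(W \right)} = - W$ ($S{\left(W \right)} = 0 - W = - W$)
$3473155 - S{\left(958 \right)} = 3473155 - \left(-1\right) 958 = 3473155 - -958 = 3473155 + 958 = 3474113$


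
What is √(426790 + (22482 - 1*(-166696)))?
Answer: 4*√38498 ≈ 784.84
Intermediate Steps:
√(426790 + (22482 - 1*(-166696))) = √(426790 + (22482 + 166696)) = √(426790 + 189178) = √615968 = 4*√38498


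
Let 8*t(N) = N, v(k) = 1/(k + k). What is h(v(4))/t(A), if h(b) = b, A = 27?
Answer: 1/27 ≈ 0.037037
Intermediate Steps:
v(k) = 1/(2*k)
t(N) = N/8
h(v(4))/t(A) = ((½)/4)/(((⅛)*27)) = ((½)*(¼))/(27/8) = (⅛)*(8/27) = 1/27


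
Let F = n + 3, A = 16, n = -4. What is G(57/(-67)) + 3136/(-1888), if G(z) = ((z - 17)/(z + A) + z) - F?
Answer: -10793428/4012295 ≈ -2.6901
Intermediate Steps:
F = -1 (F = -4 + 3 = -1)
G(z) = 1 + z + (-17 + z)/(16 + z) (G(z) = ((z - 17)/(z + 16) + z) - 1*(-1) = ((-17 + z)/(16 + z) + z) + 1 = (z + (-17 + z)/(16 + z)) + 1 = 1 + z + (-17 + z)/(16 + z))
G(57/(-67)) + 3136/(-1888) = (-1 + (57/(-67))**2 + 18*(57/(-67)))/(16 + 57/(-67)) + 3136/(-1888) = (-1 + (57*(-1/67))**2 + 18*(57*(-1/67)))/(16 + 57*(-1/67)) + 3136*(-1/1888) = (-1 + (-57/67)**2 + 18*(-57/67))/(16 - 57/67) - 98/59 = (-1 + 3249/4489 - 1026/67)/(1015/67) - 98/59 = (67/1015)*(-69982/4489) - 98/59 = -69982/68005 - 98/59 = -10793428/4012295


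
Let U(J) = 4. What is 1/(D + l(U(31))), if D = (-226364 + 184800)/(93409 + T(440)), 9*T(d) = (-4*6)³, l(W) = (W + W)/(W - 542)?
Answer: -24713837/11548208 ≈ -2.1401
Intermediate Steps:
l(W) = 2*W/(-542 + W) (l(W) = (2*W)/(-542 + W) = 2*W/(-542 + W))
T(d) = -1536 (T(d) = (-4*6)³/9 = (⅑)*(-24)³ = (⅑)*(-13824) = -1536)
D = -41564/91873 (D = (-226364 + 184800)/(93409 - 1536) = -41564/91873 ≈ -0.45241)
1/(D + l(U(31))) = 1/(-41564/91873 + 2*4/(-542 + 4)) = 1/(-41564/91873 + 2*4/(-538)) = 1/(-41564/91873 + 2*4*(-1/538)) = 1/(-41564/91873 - 4/269) = 1/(-11548208/24713837) = -24713837/11548208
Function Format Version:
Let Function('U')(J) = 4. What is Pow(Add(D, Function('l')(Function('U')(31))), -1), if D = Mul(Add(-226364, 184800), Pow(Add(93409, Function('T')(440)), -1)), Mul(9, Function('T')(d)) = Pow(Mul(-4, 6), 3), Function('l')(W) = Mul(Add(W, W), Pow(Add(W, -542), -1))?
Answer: Rational(-24713837, 11548208) ≈ -2.1401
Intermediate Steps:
Function('l')(W) = Mul(2, W, Pow(Add(-542, W), -1)) (Function('l')(W) = Mul(Mul(2, W), Pow(Add(-542, W), -1)) = Mul(2, W, Pow(Add(-542, W), -1)))
Function('T')(d) = -1536 (Function('T')(d) = Mul(Rational(1, 9), Pow(Mul(-4, 6), 3)) = Mul(Rational(1, 9), Pow(-24, 3)) = Mul(Rational(1, 9), -13824) = -1536)
D = Rational(-41564, 91873) (D = Mul(Add(-226364, 184800), Pow(Add(93409, -1536), -1)) = Mul(-41564, Pow(91873, -1)) = Mul(-41564, Rational(1, 91873)) = Rational(-41564, 91873) ≈ -0.45241)
Pow(Add(D, Function('l')(Function('U')(31))), -1) = Pow(Add(Rational(-41564, 91873), Mul(2, 4, Pow(Add(-542, 4), -1))), -1) = Pow(Add(Rational(-41564, 91873), Mul(2, 4, Pow(-538, -1))), -1) = Pow(Add(Rational(-41564, 91873), Mul(2, 4, Rational(-1, 538))), -1) = Pow(Add(Rational(-41564, 91873), Rational(-4, 269)), -1) = Pow(Rational(-11548208, 24713837), -1) = Rational(-24713837, 11548208)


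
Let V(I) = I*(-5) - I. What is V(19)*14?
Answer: -1596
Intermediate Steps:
V(I) = -6*I (V(I) = -5*I - I = -6*I)
V(19)*14 = -6*19*14 = -114*14 = -1596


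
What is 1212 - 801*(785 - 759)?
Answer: -19614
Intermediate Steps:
1212 - 801*(785 - 759) = 1212 - 801*26 = 1212 - 20826 = -19614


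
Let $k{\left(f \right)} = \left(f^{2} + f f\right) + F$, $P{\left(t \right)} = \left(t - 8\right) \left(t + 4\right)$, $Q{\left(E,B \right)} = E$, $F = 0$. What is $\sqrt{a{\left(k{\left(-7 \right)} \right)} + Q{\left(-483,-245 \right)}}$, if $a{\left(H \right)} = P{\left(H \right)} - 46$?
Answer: $\sqrt{8651} \approx 93.011$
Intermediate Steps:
$P{\left(t \right)} = \left(-8 + t\right) \left(4 + t\right)$
$k{\left(f \right)} = 2 f^{2}$ ($k{\left(f \right)} = \left(f^{2} + f f\right) + 0 = \left(f^{2} + f^{2}\right) + 0 = 2 f^{2} + 0 = 2 f^{2}$)
$a{\left(H \right)} = -78 + H^{2} - 4 H$ ($a{\left(H \right)} = \left(-32 + H^{2} - 4 H\right) - 46 = -78 + H^{2} - 4 H$)
$\sqrt{a{\left(k{\left(-7 \right)} \right)} + Q{\left(-483,-245 \right)}} = \sqrt{\left(-78 + \left(2 \left(-7\right)^{2}\right)^{2} - 4 \cdot 2 \left(-7\right)^{2}\right) - 483} = \sqrt{\left(-78 + \left(2 \cdot 49\right)^{2} - 4 \cdot 2 \cdot 49\right) - 483} = \sqrt{\left(-78 + 98^{2} - 392\right) - 483} = \sqrt{\left(-78 + 9604 - 392\right) - 483} = \sqrt{9134 - 483} = \sqrt{8651}$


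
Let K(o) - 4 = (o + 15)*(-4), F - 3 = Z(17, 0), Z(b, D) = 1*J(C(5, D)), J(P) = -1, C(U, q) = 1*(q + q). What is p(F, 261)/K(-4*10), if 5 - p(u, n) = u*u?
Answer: 1/104 ≈ 0.0096154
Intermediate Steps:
C(U, q) = 2*q (C(U, q) = 1*(2*q) = 2*q)
Z(b, D) = -1 (Z(b, D) = 1*(-1) = -1)
F = 2 (F = 3 - 1 = 2)
p(u, n) = 5 - u**2 (p(u, n) = 5 - u*u = 5 - u**2)
K(o) = -56 - 4*o (K(o) = 4 + (o + 15)*(-4) = 4 + (15 + o)*(-4) = 4 + (-60 - 4*o) = -56 - 4*o)
p(F, 261)/K(-4*10) = (5 - 1*2**2)/(-56 - (-16)*10) = (5 - 1*4)/(-56 - 4*(-40)) = (5 - 4)/(-56 + 160) = 1/104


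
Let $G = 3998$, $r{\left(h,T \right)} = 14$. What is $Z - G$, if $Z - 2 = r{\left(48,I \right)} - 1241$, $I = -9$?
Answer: $-5223$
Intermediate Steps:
$Z = -1225$ ($Z = 2 + \left(14 - 1241\right) = 2 - 1227 = -1225$)
$Z - G = -1225 - 3998 = -5223$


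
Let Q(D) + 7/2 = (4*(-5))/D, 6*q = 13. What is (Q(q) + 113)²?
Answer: 6796449/676 ≈ 10054.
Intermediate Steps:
q = 13/6 (q = (⅙)*13 = 13/6 ≈ 2.1667)
Q(D) = -7/2 - 20/D (Q(D) = -7/2 + (4*(-5))/D = -7/2 - 20/D)
(Q(q) + 113)² = ((-7/2 - 20/13/6) + 113)² = ((-7/2 - 20*6/13) + 113)² = ((-7/2 - 120/13) + 113)² = (-331/26 + 113)² = (2607/26)² = 6796449/676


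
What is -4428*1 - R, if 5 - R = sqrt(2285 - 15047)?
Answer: -4433 + 3*I*sqrt(1418) ≈ -4433.0 + 112.97*I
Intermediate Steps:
R = 5 - 3*I*sqrt(1418) (R = 5 - sqrt(2285 - 15047) = 5 - sqrt(-12762) = 5 - 3*I*sqrt(1418) ≈ 5.0 - 112.97*I)
-4428*1 - R = -4428*1 - (5 - 3*I*sqrt(1418)) = -4428 + (-5 + 3*I*sqrt(1418)) = -4433 + 3*I*sqrt(1418)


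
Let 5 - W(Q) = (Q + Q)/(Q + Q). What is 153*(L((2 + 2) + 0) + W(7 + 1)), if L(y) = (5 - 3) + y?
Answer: 1530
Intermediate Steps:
L(y) = 2 + y
W(Q) = 4 (W(Q) = 5 - (Q + Q)/(Q + Q) = 5 - 2*Q/(2*Q) = 5 - 2*Q*1/(2*Q) = 5 - 1*1 = 5 - 1 = 4)
153*(L((2 + 2) + 0) + W(7 + 1)) = 153*((2 + ((2 + 2) + 0)) + 4) = 153*((2 + (4 + 0)) + 4) = 153*((2 + 4) + 4) = 153*(6 + 4) = 153*10 = 1530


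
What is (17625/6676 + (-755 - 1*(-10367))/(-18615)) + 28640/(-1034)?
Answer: -547717830343/21416507860 ≈ -25.575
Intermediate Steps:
(17625/6676 + (-755 - 1*(-10367))/(-18615)) + 28640/(-1034) = (17625*(1/6676) + (-755 + 10367)*(-1/18615)) + 28640*(-1/1034) = (17625/6676 + 9612*(-1/18615)) - 14320/517 = (17625/6676 - 3204/6205) - 14320/517 = 87973221/41424580 - 14320/517 = -547717830343/21416507860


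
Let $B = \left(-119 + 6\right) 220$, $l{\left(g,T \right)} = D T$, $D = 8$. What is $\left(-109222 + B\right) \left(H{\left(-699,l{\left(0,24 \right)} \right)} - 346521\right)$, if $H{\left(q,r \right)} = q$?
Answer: $46555952040$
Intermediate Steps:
$l{\left(g,T \right)} = 8 T$
$B = -24860$ ($B = \left(-113\right) 220 = -24860$)
$\left(-109222 + B\right) \left(H{\left(-699,l{\left(0,24 \right)} \right)} - 346521\right) = \left(-109222 - 24860\right) \left(-699 - 346521\right) = \left(-134082\right) \left(-347220\right) = 46555952040$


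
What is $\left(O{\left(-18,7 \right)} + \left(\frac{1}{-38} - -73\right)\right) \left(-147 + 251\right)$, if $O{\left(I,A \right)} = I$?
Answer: $\frac{108628}{19} \approx 5717.3$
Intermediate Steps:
$\left(O{\left(-18,7 \right)} + \left(\frac{1}{-38} - -73\right)\right) \left(-147 + 251\right) = \left(-18 + \left(\frac{1}{-38} - -73\right)\right) \left(-147 + 251\right) = \left(-18 + \left(- \frac{1}{38} + 73\right)\right) 104 = \left(-18 + \frac{2773}{38}\right) 104 = \frac{2089}{38} \cdot 104 = \frac{108628}{19}$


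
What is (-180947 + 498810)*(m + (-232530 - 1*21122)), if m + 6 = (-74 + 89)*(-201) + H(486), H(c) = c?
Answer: -81432368381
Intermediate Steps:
m = -2535 (m = -6 + ((-74 + 89)*(-201) + 486) = -6 + (15*(-201) + 486) = -6 + (-3015 + 486) = -6 - 2529 = -2535)
(-180947 + 498810)*(m + (-232530 - 1*21122)) = (-180947 + 498810)*(-2535 + (-232530 - 1*21122)) = 317863*(-2535 + (-232530 - 21122)) = 317863*(-2535 - 253652) = 317863*(-256187) = -81432368381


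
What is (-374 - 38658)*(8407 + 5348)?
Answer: -536885160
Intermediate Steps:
(-374 - 38658)*(8407 + 5348) = -39032*13755 = -536885160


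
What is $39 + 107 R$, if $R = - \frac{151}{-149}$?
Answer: $\frac{21968}{149} \approx 147.44$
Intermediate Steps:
$R = \frac{151}{149}$ ($R = \left(-151\right) \left(- \frac{1}{149}\right) = \frac{151}{149} \approx 1.0134$)
$39 + 107 R = 39 + 107 \cdot \frac{151}{149} = 39 + \frac{16157}{149} = \frac{21968}{149}$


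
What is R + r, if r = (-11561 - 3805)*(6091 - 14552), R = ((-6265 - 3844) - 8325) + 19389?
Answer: 130012681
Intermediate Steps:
R = 955 (R = (-10109 - 8325) + 19389 = -18434 + 19389 = 955)
r = 130011726 (r = -15366*(-8461) = 130011726)
R + r = 955 + 130011726 = 130012681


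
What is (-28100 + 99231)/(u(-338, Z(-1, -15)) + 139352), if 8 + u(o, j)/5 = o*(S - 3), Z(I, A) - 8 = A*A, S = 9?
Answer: 71131/129172 ≈ 0.55067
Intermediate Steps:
Z(I, A) = 8 + A² (Z(I, A) = 8 + A*A = 8 + A²)
u(o, j) = -40 + 30*o (u(o, j) = -40 + 5*(o*(9 - 3)) = -40 + 5*(o*6) = -40 + 5*(6*o) = -40 + 30*o)
(-28100 + 99231)/(u(-338, Z(-1, -15)) + 139352) = (-28100 + 99231)/((-40 + 30*(-338)) + 139352) = 71131/((-40 - 10140) + 139352) = 71131/(-10180 + 139352) = 71131/129172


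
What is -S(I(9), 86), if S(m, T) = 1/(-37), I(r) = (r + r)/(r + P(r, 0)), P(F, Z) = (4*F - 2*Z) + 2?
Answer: 1/37 ≈ 0.027027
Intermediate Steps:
P(F, Z) = 2 - 2*Z + 4*F (P(F, Z) = (-2*Z + 4*F) + 2 = 2 - 2*Z + 4*F)
I(r) = 2*r/(2 + 5*r) (I(r) = (r + r)/(r + (2 - 2*0 + 4*r)) = (2*r)/(r + (2 + 0 + 4*r)) = (2*r)/(r + (2 + 4*r)) = (2*r)/(2 + 5*r) = 2*r/(2 + 5*r))
S(m, T) = -1/37
-S(I(9), 86) = -1*(-1/37) = 1/37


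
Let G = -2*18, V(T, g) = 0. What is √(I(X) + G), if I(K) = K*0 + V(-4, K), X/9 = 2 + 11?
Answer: 6*I ≈ 6.0*I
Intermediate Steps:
X = 117 (X = 9*(2 + 11) = 9*13 = 117)
I(K) = 0 (I(K) = K*0 + 0 = 0 + 0 = 0)
G = -36
√(I(X) + G) = √(0 - 36) = √(-36) = 6*I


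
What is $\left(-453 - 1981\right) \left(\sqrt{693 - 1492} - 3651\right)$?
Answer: $8886534 - 2434 i \sqrt{799} \approx 8.8865 \cdot 10^{6} - 68801.0 i$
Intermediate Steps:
$\left(-453 - 1981\right) \left(\sqrt{693 - 1492} - 3651\right) = - 2434 \left(\sqrt{-799} - 3651\right) = - 2434 \left(i \sqrt{799} - 3651\right) = - 2434 \left(-3651 + i \sqrt{799}\right) = 8886534 - 2434 i \sqrt{799}$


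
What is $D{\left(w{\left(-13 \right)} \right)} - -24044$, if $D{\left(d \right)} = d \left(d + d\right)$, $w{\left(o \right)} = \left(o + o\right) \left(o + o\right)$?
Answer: $937996$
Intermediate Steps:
$w{\left(o \right)} = 4 o^{2}$ ($w{\left(o \right)} = 2 o 2 o = 4 o^{2}$)
$D{\left(d \right)} = 2 d^{2}$ ($D{\left(d \right)} = d 2 d = 2 d^{2}$)
$D{\left(w{\left(-13 \right)} \right)} - -24044 = 2 \left(4 \left(-13\right)^{2}\right)^{2} - -24044 = 2 \left(4 \cdot 169\right)^{2} + 24044 = 2 \cdot 676^{2} + 24044 = 2 \cdot 456976 + 24044 = 913952 + 24044 = 937996$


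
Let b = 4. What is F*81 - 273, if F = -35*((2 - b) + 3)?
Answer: -3108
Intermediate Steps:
F = -35 (F = -35*((2 - 1*4) + 3) = -35*((2 - 4) + 3) = -35*(-2 + 3) = -35 ≈ -35.000)
F*81 - 273 = -35*81 - 273 = -2835 - 273 = -3108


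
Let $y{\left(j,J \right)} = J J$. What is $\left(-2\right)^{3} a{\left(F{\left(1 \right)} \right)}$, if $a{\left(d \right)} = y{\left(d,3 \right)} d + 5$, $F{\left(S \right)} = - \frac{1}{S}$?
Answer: $32$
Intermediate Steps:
$y{\left(j,J \right)} = J^{2}$
$a{\left(d \right)} = 5 + 9 d$ ($a{\left(d \right)} = 3^{2} d + 5 = 9 d + 5 = 5 + 9 d$)
$\left(-2\right)^{3} a{\left(F{\left(1 \right)} \right)} = \left(-2\right)^{3} \left(5 + 9 \left(- 1^{-1}\right)\right) = - 8 \left(5 + 9 \left(\left(-1\right) 1\right)\right) = - 8 \left(5 + 9 \left(-1\right)\right) = - 8 \left(5 - 9\right) = \left(-8\right) \left(-4\right) = 32$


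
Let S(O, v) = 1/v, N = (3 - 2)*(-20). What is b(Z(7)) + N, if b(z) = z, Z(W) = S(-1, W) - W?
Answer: -188/7 ≈ -26.857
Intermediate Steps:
N = -20 (N = 1*(-20) = -20)
Z(W) = 1/W - W
b(Z(7)) + N = (1/7 - 1*7) - 20 = (1/7 - 7) - 20 = -48/7 - 20 = -188/7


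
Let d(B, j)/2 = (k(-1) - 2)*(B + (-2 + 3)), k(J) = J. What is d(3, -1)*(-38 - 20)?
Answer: 1392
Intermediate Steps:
d(B, j) = -6 - 6*B (d(B, j) = 2*((-1 - 2)*(B + (-2 + 3))) = 2*(-3*(B + 1)) = 2*(-3*(1 + B)) = 2*(-3 - 3*B) = -6 - 6*B)
d(3, -1)*(-38 - 20) = (-6 - 6*3)*(-38 - 20) = (-6 - 18)*(-58) = -24*(-58) = 1392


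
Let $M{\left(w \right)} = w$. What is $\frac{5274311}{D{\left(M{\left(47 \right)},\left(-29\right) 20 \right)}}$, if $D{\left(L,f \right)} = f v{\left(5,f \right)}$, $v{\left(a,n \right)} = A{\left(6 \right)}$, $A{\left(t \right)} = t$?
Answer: $- \frac{5274311}{3480} \approx -1515.6$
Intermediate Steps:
$v{\left(a,n \right)} = 6$
$D{\left(L,f \right)} = 6 f$ ($D{\left(L,f \right)} = f 6 = 6 f$)
$\frac{5274311}{D{\left(M{\left(47 \right)},\left(-29\right) 20 \right)}} = \frac{5274311}{6 \left(\left(-29\right) 20\right)} = \frac{5274311}{6 \left(-580\right)} = \frac{5274311}{-3480} = 5274311 \left(- \frac{1}{3480}\right) = - \frac{5274311}{3480}$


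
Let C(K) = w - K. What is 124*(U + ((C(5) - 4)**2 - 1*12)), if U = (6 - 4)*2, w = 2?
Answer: 5084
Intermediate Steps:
C(K) = 2 - K
U = 4 (U = 2*2 = 4)
124*(U + ((C(5) - 4)**2 - 1*12)) = 124*(4 + (((2 - 1*5) - 4)**2 - 1*12)) = 124*(4 + (((2 - 5) - 4)**2 - 12)) = 124*(4 + ((-3 - 4)**2 - 12)) = 124*(4 + ((-7)**2 - 12)) = 124*(4 + (49 - 12)) = 124*(4 + 37) = 124*41 = 5084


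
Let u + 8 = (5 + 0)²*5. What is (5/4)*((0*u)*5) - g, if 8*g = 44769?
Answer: -44769/8 ≈ -5596.1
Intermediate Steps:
g = 44769/8 (g = (⅛)*44769 = 44769/8 ≈ 5596.1)
u = 117 (u = -8 + (5 + 0)²*5 = -8 + 5²*5 = -8 + 25*5 = -8 + 125 = 117)
(5/4)*((0*u)*5) - g = (5/4)*((0*117)*5) - 1*44769/8 = (5*(¼))*(0*5) - 44769/8 = (5/4)*0 - 44769/8 = 0 - 44769/8 = -44769/8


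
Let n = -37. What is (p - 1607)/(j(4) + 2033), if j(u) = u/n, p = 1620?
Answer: 481/75217 ≈ 0.0063948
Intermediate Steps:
j(u) = -u/37 (j(u) = u/(-37) = u*(-1/37) = -u/37)
(p - 1607)/(j(4) + 2033) = (1620 - 1607)/(-1/37*4 + 2033) = 13/(-4/37 + 2033) = 13/(75217/37) = 13*(37/75217) = 481/75217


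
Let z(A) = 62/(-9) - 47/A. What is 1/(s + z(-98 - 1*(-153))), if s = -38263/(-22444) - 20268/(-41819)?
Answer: -14987093220/83237616943 ≈ -0.18005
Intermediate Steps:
z(A) = -62/9 - 47/A (z(A) = 62*(-⅑) - 47/A = -62/9 - 47/A)
s = 66290819/30276956 (s = -38263*(-1/22444) - 20268*(-1/41819) = 38263/22444 + 20268/41819 = 66290819/30276956 ≈ 2.1895)
1/(s + z(-98 - 1*(-153))) = 1/(66290819/30276956 + (-62/9 - 47/(-98 - 1*(-153)))) = 1/(66290819/30276956 + (-62/9 - 47/(-98 + 153))) = 1/(66290819/30276956 + (-62/9 - 47/55)) = 1/(66290819/30276956 - 3833/495) = 1/(-83237616943/14987093220) = -14987093220/83237616943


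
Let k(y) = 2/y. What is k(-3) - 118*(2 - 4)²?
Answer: -1418/3 ≈ -472.67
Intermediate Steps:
k(-3) - 118*(2 - 4)² = 2/(-3) - 118*(2 - 4)² = 2*(-⅓) - 118*(-2)² = -⅔ - 118*4 = -⅔ - 472 = -1418/3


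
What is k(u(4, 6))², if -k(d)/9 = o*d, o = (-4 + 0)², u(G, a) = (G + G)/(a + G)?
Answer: 331776/25 ≈ 13271.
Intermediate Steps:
u(G, a) = 2*G/(G + a) (u(G, a) = (2*G)/(G + a) = 2*G/(G + a))
o = 16 (o = (-4)² = 16)
k(d) = -144*d
k(u(4, 6))² = (-288*4/(4 + 6))² = (-288*4/10)² = (-144*⅘)² = (-576/5)² = 331776/25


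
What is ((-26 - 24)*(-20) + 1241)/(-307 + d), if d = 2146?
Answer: 747/613 ≈ 1.2186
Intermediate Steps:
((-26 - 24)*(-20) + 1241)/(-307 + d) = ((-26 - 24)*(-20) + 1241)/(-307 + 2146) = (-50*(-20) + 1241)/1839 = (1000 + 1241)*(1/1839) = 2241*(1/1839) = 747/613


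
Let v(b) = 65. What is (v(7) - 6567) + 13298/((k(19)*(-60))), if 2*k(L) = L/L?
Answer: -104179/15 ≈ -6945.3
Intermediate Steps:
k(L) = ½ (k(L) = (L/L)/2 = (½)*1 = ½)
(v(7) - 6567) + 13298/((k(19)*(-60))) = (65 - 6567) + 13298/(((½)*(-60))) = -6502 + 13298/(-30) = -6502 + 13298*(-1/30) = -6502 - 6649/15 = -104179/15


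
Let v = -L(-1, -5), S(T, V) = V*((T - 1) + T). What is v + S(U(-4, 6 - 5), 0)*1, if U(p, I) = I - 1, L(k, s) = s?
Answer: 5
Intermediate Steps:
U(p, I) = -1 + I
S(T, V) = V*(-1 + 2*T) (S(T, V) = V*((-1 + T) + T) = V*(-1 + 2*T))
v = 5 (v = -1*(-5) = 5)
v + S(U(-4, 6 - 5), 0)*1 = 5 + (0*(-1 + 2*(-1 + (6 - 5))))*1 = 5 + (0*(-1 + 2*(-1 + 1)))*1 = 5 + (0*(-1 + 2*0))*1 = 5 + (0*(-1 + 0))*1 = 5 + (0*(-1))*1 = 5 + 0*1 = 5 + 0 = 5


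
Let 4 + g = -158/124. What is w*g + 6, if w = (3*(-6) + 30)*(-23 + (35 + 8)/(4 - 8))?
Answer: 132807/62 ≈ 2142.0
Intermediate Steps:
w = -405 (w = (-18 + 30)*(-23 + 43/(-4)) = 12*(-23 + 43*(-¼)) = 12*(-23 - 43/4) = 12*(-135/4) = -405)
g = -327/62 (g = -4 - 158/124 = -4 - 158*1/124 = -4 - 79/62 = -327/62 ≈ -5.2742)
w*g + 6 = -405*(-327/62) + 6 = 132435/62 + 6 = 132807/62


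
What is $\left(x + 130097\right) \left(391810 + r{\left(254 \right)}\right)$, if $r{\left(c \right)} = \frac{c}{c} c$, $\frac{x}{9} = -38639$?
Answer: $-85334297856$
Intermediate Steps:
$x = -347751$ ($x = 9 \left(-38639\right) = -347751$)
$r{\left(c \right)} = c$ ($r{\left(c \right)} = 1 c = c$)
$\left(x + 130097\right) \left(391810 + r{\left(254 \right)}\right) = \left(-347751 + 130097\right) \left(391810 + 254\right) = \left(-217654\right) 392064 = -85334297856$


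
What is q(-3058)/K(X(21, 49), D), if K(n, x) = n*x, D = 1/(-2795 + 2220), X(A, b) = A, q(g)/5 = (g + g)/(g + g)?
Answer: -2875/21 ≈ -136.90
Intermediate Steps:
q(g) = 5 (q(g) = 5*((g + g)/(g + g)) = 5*((2*g)/((2*g))) = 5*((2*g)*(1/(2*g))) = 5*1 = 5)
D = -1/575 (D = 1/(-575) = -1/575 ≈ -0.0017391)
q(-3058)/K(X(21, 49), D) = 5/((21*(-1/575))) = 5/(-21/575) = 5*(-575/21) = -2875/21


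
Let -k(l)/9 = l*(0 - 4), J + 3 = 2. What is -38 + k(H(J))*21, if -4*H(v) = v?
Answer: 151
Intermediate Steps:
J = -1 (J = -3 + 2 = -1)
H(v) = -v/4
k(l) = 36*l (k(l) = -9*l*(0 - 4) = -9*l*(-4) = -(-36)*l = 36*l)
-38 + k(H(J))*21 = -38 + (36*(-¼*(-1)))*21 = -38 + (36*(¼))*21 = -38 + 9*21 = -38 + 189 = 151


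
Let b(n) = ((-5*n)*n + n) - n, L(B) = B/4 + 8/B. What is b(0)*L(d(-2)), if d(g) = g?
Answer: 0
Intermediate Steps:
L(B) = 8/B + B/4 (L(B) = B*(¼) + 8/B = B/4 + 8/B = 8/B + B/4)
b(n) = -5*n² (b(n) = (-5*n² + n) - n = (n - 5*n²) - n = -5*n²)
b(0)*L(d(-2)) = (-5*0²)*(8/(-2) + (¼)*(-2)) = (-5*0)*(8*(-½) - ½) = 0*(-4 - ½) = 0*(-9/2) = 0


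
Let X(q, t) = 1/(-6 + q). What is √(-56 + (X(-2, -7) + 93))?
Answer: √590/4 ≈ 6.0725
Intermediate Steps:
√(-56 + (X(-2, -7) + 93)) = √(-56 + (1/(-6 - 2) + 93)) = √(-56 + (1/(-8) + 93)) = √(-56 + (-⅛ + 93)) = √(-56 + 743/8) = √(295/8) = √590/4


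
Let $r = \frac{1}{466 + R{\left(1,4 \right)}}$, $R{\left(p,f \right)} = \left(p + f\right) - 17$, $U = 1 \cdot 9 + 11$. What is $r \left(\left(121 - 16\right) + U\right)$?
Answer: $\frac{125}{454} \approx 0.27533$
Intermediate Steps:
$U = 20$ ($U = 9 + 11 = 20$)
$R{\left(p,f \right)} = -17 + f + p$ ($R{\left(p,f \right)} = \left(f + p\right) - 17 = -17 + f + p$)
$r = \frac{1}{454}$ ($r = \frac{1}{466 + \left(-17 + 4 + 1\right)} = \frac{1}{466 - 12} = \frac{1}{454} \approx 0.0022026$)
$r \left(\left(121 - 16\right) + U\right) = \frac{\left(121 - 16\right) + 20}{454} = \frac{105 + 20}{454} = \frac{1}{454} \cdot 125 = \frac{125}{454}$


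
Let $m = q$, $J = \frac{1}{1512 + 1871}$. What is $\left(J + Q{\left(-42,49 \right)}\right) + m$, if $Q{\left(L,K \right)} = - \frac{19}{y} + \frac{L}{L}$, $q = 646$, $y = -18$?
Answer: $\frac{39462713}{60894} \approx 648.06$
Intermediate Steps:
$J = \frac{1}{3383} \approx 0.0002956$
$Q{\left(L,K \right)} = \frac{37}{18}$ ($Q{\left(L,K \right)} = - \frac{19}{-18} + \frac{L}{L} = \left(-19\right) \left(- \frac{1}{18}\right) + 1 = \frac{19}{18} + 1 = \frac{37}{18}$)
$m = 646$
$\left(J + Q{\left(-42,49 \right)}\right) + m = \left(\frac{1}{3383} + \frac{37}{18}\right) + 646 = \frac{125189}{60894} + 646 = \frac{39462713}{60894}$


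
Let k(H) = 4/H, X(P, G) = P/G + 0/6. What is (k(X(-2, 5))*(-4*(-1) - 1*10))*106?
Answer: 6360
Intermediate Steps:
X(P, G) = P/G (X(P, G) = P/G + 0*(⅙) = P/G + 0 = P/G)
(k(X(-2, 5))*(-4*(-1) - 1*10))*106 = ((4/((-2/5)))*(-4*(-1) - 1*10))*106 = ((4/((-2*⅕)))*(4 - 10))*106 = ((4/(-⅖))*(-6))*106 = ((4*(-5/2))*(-6))*106 = -10*(-6)*106 = 60*106 = 6360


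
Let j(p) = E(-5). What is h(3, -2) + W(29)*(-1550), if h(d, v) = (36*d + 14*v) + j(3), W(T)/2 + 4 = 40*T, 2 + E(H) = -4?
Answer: -3583526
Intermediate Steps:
E(H) = -6 (E(H) = -2 - 4 = -6)
j(p) = -6
W(T) = -8 + 80*T (W(T) = -8 + 2*(40*T) = -8 + 80*T)
h(d, v) = -6 + 14*v + 36*d (h(d, v) = (36*d + 14*v) - 6 = (14*v + 36*d) - 6 = -6 + 14*v + 36*d)
h(3, -2) + W(29)*(-1550) = (-6 + 14*(-2) + 36*3) + (-8 + 80*29)*(-1550) = (-6 - 28 + 108) + (-8 + 2320)*(-1550) = 74 + 2312*(-1550) = 74 - 3583600 = -3583526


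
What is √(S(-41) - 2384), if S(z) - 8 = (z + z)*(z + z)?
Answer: 2*√1087 ≈ 65.939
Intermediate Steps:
S(z) = 8 + 4*z² (S(z) = 8 + (z + z)*(z + z) = 8 + (2*z)*(2*z) = 8 + 4*z²)
√(S(-41) - 2384) = √((8 + 4*(-41)²) - 2384) = √((8 + 4*1681) - 2384) = √((8 + 6724) - 2384) = √(6732 - 2384) = √4348 = 2*√1087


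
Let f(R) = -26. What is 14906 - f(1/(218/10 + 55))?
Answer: 14932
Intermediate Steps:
14906 - f(1/(218/10 + 55)) = 14906 - 1*(-26) = 14906 + 26 = 14932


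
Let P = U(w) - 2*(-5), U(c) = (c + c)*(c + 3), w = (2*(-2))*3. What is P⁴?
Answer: 2608757776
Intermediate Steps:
w = -12 (w = -4*3 = -12)
U(c) = 2*c*(3 + c) (U(c) = (2*c)*(3 + c) = 2*c*(3 + c))
P = 226 (P = 2*(-12)*(3 - 12) - 2*(-5) = 2*(-12)*(-9) + 10 = 216 + 10 = 226)
P⁴ = 226⁴ = 2608757776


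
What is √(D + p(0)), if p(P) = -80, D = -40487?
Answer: I*√40567 ≈ 201.41*I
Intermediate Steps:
√(D + p(0)) = √(-40487 - 80) = √(-40567) = I*√40567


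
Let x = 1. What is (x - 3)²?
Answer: 4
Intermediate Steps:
(x - 3)² = (1 - 3)² = (-2)² = 4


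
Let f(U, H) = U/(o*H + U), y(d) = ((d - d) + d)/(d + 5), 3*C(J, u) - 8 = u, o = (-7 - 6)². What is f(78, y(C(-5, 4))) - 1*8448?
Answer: -447717/53 ≈ -8447.5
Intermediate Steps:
o = 169 (o = (-13)² = 169)
C(J, u) = 8/3 + u/3
y(d) = d/(5 + d) (y(d) = (0 + d)/(5 + d) = d/(5 + d))
f(U, H) = U/(U + 169*H) (f(U, H) = U/(169*H + U) = U/(U + 169*H))
f(78, y(C(-5, 4))) - 1*8448 = 78/(78 + 169*((8/3 + (⅓)*4)/(5 + (8/3 + (⅓)*4)))) - 1*8448 = 78/(78 + 169*((8/3 + 4/3)/(5 + (8/3 + 4/3)))) - 8448 = 78/(78 + 169*(4/(5 + 4))) - 8448 = 78/(78 + 169*(4/9)) - 8448 = 78/(78 + 676/9) - 8448 = 78/(1378/9) - 8448 = 78*(9/1378) - 8448 = 27/53 - 8448 = -447717/53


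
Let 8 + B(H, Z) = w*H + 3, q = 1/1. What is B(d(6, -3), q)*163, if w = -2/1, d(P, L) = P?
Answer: -2771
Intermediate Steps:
w = -2 (w = -2*1 = -2)
q = 1
B(H, Z) = -5 - 2*H (B(H, Z) = -8 + (-2*H + 3) = -8 + (3 - 2*H) = -5 - 2*H)
B(d(6, -3), q)*163 = (-5 - 2*6)*163 = (-5 - 12)*163 = -17*163 = -2771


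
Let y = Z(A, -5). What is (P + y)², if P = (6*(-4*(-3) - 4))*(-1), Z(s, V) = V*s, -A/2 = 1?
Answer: 1444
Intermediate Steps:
A = -2 (A = -2*1 = -2)
y = 10 (y = -5*(-2) = 10)
P = -48 (P = (6*(12 - 4))*(-1) = (6*8)*(-1) = 48*(-1) = -48)
(P + y)² = (-48 + 10)² = (-38)² = 1444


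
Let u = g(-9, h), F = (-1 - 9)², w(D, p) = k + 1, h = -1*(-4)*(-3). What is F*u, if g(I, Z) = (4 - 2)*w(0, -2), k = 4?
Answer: 1000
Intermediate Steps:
h = -12 (h = 4*(-3) = -12)
w(D, p) = 5 (w(D, p) = 4 + 1 = 5)
F = 100 (F = (-10)² = 100)
g(I, Z) = 10 (g(I, Z) = (4 - 2)*5 = 2*5 = 10)
u = 10
F*u = 100*10 = 1000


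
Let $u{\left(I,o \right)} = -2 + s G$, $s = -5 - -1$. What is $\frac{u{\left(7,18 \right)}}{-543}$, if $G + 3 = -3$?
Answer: $- \frac{22}{543} \approx -0.040516$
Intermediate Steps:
$G = -6$ ($G = -3 - 3 = -6$)
$s = -4$ ($s = -5 + 1 = -4$)
$u{\left(I,o \right)} = 22$ ($u{\left(I,o \right)} = -2 - -24 = -2 + 24 = 22$)
$\frac{u{\left(7,18 \right)}}{-543} = \frac{22}{-543} = 22 \left(- \frac{1}{543}\right) = - \frac{22}{543}$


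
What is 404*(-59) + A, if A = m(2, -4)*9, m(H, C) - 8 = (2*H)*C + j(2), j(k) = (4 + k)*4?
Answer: -23692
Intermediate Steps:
j(k) = 16 + 4*k
m(H, C) = 32 + 2*C*H (m(H, C) = 8 + ((2*H)*C + (16 + 4*2)) = 8 + (2*C*H + (16 + 8)) = 8 + (2*C*H + 24) = 8 + (24 + 2*C*H) = 32 + 2*C*H)
A = 144 (A = (32 + 2*(-4)*2)*9 = (32 - 16)*9 = 16*9 = 144)
404*(-59) + A = 404*(-59) + 144 = -23836 + 144 = -23692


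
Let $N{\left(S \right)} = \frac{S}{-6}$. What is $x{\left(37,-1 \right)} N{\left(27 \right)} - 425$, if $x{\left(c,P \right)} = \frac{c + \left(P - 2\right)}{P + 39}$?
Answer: $- \frac{16303}{38} \approx -429.03$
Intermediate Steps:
$x{\left(c,P \right)} = \frac{-2 + P + c}{39 + P}$ ($x{\left(c,P \right)} = \frac{c + \left(-2 + P\right)}{39 + P} = \frac{-2 + P + c}{39 + P}$)
$N{\left(S \right)} = - \frac{S}{6}$ ($N{\left(S \right)} = S \left(- \frac{1}{6}\right) = - \frac{S}{6}$)
$x{\left(37,-1 \right)} N{\left(27 \right)} - 425 = \frac{-2 - 1 + 37}{39 - 1} \left(\left(- \frac{1}{6}\right) 27\right) - 425 = \frac{1}{38} \cdot 34 \left(- \frac{9}{2}\right) - 425 = \frac{17}{19} \left(- \frac{9}{2}\right) - 425 = - \frac{153}{38} - 425 = - \frac{16303}{38}$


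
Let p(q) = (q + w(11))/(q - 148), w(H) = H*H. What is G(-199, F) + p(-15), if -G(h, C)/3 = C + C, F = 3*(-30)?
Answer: 87914/163 ≈ 539.35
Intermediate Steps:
w(H) = H²
p(q) = (121 + q)/(-148 + q) (p(q) = (q + 11²)/(q - 148) = (q + 121)/(-148 + q) = (121 + q)/(-148 + q))
F = -90
G(h, C) = -6*C (G(h, C) = -3*(C + C) = -6*C)
G(-199, F) + p(-15) = -6*(-90) + (121 - 15)/(-148 - 15) = 540 + 106/(-163) = 540 - 1/163*106 = 540 - 106/163 = 87914/163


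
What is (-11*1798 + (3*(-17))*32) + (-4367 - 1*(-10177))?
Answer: -15600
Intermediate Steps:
(-11*1798 + (3*(-17))*32) + (-4367 - 1*(-10177)) = (-19778 - 51*32) + (-4367 + 10177) = (-19778 - 1632) + 5810 = -21410 + 5810 = -15600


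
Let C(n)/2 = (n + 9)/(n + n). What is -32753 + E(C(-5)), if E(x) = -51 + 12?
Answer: -32792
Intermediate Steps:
C(n) = (9 + n)/n (C(n) = 2*((n + 9)/(n + n)) = 2*((9 + n)/((2*n))) = 2*((9 + n)*(1/(2*n))) = 2*((9 + n)/(2*n)) = (9 + n)/n)
E(x) = -39
-32753 + E(C(-5)) = -32753 - 39 = -32792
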